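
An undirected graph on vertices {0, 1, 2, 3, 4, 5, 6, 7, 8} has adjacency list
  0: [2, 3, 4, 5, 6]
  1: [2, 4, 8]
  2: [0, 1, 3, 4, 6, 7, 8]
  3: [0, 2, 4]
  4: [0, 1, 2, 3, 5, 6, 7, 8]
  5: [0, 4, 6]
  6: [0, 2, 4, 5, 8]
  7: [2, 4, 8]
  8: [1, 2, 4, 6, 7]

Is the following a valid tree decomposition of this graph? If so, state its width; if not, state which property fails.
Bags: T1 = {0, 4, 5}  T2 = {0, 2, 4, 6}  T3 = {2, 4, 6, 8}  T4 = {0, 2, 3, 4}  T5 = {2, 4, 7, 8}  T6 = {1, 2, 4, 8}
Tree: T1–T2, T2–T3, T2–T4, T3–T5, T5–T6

A tree decomposition must satisfy three properties: every vertex lies in some bag; for every edge, both endpoints lie together in some bag; and for every vertex, the bags containing it form a connected subtree. Here edge (6,5) lies in no bag, so the decomposition is invalid.

No — edge (6,5) lies in no bag.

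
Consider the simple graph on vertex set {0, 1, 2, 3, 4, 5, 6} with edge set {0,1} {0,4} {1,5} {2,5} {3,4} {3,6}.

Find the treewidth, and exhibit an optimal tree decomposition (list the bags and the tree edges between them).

Each bag holds 2 vertices, so the decomposition has width 1, which upper-bounds the treewidth. Since G has at least one edge (e.g. 6–3), it is not an edgeless graph, so tw(G) ≥ 1. Hence tw(G) = 1 exactly.

Treewidth 1.
Bags: B1 = {3, 6}  B2 = {3, 4}  B3 = {0, 4}  B4 = {0, 1}  B5 = {1, 5}  B6 = {2, 5}
Tree: B1–B2, B2–B3, B3–B4, B4–B5, B5–B6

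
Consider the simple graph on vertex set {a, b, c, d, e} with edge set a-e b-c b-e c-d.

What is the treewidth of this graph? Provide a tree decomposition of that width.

Every bag has size at most 2, so the width is 2 − 1 = 1 and tw(G) ≤ 1. Since G has at least one edge (e.g. c–b), it is not an edgeless graph, so tw(G) ≥ 1. Combining the bounds, tw(G) = 1.

Treewidth 1.
One optimal decomposition is:
Bags: B1 = {b, c}  B2 = {b, e}  B3 = {a, e}  B4 = {c, d}
Tree: B1–B2, B2–B3, B1–B4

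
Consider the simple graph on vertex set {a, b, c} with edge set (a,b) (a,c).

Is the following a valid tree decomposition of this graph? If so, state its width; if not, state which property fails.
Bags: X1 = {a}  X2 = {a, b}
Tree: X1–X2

A tree decomposition must satisfy three properties: every vertex lies in some bag; for every edge, both endpoints lie together in some bag; and for every vertex, the bags containing it form a connected subtree. Here vertex c appears in no bag, so the decomposition is invalid.

No — vertex c appears in no bag.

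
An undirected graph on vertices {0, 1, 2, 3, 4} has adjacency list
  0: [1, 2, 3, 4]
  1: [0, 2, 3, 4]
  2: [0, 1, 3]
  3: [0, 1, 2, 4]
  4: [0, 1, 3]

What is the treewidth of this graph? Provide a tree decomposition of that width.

Treewidth 3.
Bags: B1 = {0, 1, 2, 3}  B2 = {0, 1, 3, 4}
Tree: B1–B2

The largest bag has 4 vertices, giving width 3; this decomposition certifies tw(G) ≤ 3. Conversely, {0, 1, 2, 3} is a clique of size 4, and the vertices of any clique must share a bag in every tree decomposition; so some bag has ≥ 4 vertices and tw(G) ≥ 3. Therefore the treewidth is 3.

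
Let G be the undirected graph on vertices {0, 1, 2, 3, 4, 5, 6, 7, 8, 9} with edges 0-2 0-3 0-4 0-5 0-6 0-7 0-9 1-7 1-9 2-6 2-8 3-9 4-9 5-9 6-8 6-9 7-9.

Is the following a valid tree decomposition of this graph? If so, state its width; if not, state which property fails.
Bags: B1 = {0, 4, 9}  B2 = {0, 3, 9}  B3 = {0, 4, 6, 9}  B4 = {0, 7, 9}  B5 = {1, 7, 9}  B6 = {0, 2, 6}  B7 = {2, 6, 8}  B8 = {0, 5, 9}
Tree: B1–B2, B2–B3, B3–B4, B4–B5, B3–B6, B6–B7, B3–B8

A tree decomposition must satisfy three properties: every vertex lies in some bag; for every edge, both endpoints lie together in some bag; and for every vertex, the bags containing it form a connected subtree. Here bags containing vertex 4 are not connected in the tree, so the decomposition is invalid.

No — bags containing vertex 4 are not connected in the tree.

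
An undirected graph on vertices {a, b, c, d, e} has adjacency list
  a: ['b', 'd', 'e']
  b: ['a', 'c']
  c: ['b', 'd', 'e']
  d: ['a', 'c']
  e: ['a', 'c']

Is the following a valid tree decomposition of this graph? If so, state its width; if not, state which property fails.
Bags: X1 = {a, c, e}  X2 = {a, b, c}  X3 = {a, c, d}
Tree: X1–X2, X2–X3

Yes; width 2.

Vertex coverage: the bags together contain {a, b, c, d, e}, the full vertex set. Edge coverage: each edge of G has both endpoints in at least one bag. Running intersection: for every vertex, the bags containing it form a connected subtree. All three properties hold, so this is a valid tree decomposition of width max|bag| − 1 = 2, and hence tw(G) ≤ 2.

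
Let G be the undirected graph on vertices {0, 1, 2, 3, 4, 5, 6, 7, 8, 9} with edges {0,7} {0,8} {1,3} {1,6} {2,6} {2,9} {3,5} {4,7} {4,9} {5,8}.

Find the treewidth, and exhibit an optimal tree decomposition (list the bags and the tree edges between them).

Treewidth 2.
Bags: B1 = {0, 4, 7}  B2 = {0, 4, 9}  B3 = {0, 2, 9}  B4 = {0, 2, 6}  B5 = {0, 1, 6}  B6 = {0, 1, 3}  B7 = {0, 3, 5}  B8 = {0, 5, 8}
Tree: B1–B2, B2–B3, B3–B4, B4–B5, B5–B6, B6–B7, B7–B8

Every bag has size at most 3, so the width is 3 − 1 = 2 and tw(G) ≤ 2. The edges 0–7–4–9–2–6–1–3–5–8–0 form a cycle, so G is not a tree and its treewidth is at least 2. Hence tw(G) = 2 exactly.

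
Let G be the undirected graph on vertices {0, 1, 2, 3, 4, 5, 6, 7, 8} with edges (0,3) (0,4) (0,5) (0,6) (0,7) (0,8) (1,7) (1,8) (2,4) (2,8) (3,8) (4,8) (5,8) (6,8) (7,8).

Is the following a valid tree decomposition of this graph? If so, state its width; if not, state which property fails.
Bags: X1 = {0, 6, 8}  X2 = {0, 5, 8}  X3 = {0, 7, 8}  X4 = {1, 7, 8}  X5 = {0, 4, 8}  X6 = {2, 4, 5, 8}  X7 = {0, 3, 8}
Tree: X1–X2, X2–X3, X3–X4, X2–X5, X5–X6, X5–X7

No — bags containing vertex 5 are not connected in the tree.

A tree decomposition must satisfy three properties: every vertex lies in some bag; for every edge, both endpoints lie together in some bag; and for every vertex, the bags containing it form a connected subtree. Here bags containing vertex 5 are not connected in the tree, so the decomposition is invalid.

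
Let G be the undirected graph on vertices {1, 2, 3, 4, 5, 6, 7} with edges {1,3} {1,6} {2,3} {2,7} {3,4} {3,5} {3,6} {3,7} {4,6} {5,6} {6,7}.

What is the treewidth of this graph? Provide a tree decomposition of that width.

Treewidth 2.
One optimal decomposition is:
Bags: B1 = {3, 6, 7}  B2 = {3, 4, 6}  B3 = {1, 3, 6}  B4 = {2, 3, 7}  B5 = {3, 5, 6}
Tree: B1–B2, B2–B3, B1–B4, B2–B5

The largest bag has 3 vertices, giving width 2; this decomposition certifies tw(G) ≤ 2. For the lower bound, the 3 vertices {2, 3, 7} are pairwise adjacent, and any tree decomposition puts a clique entirely inside one bag — forcing width ≥ 2. Hence tw(G) = 2 exactly.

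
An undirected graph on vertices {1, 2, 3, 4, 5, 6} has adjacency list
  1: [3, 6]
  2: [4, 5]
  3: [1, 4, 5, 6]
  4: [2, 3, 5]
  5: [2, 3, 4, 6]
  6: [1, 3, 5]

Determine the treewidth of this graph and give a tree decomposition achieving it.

Treewidth 2.
One optimal decomposition is:
Bags: B1 = {2, 4, 5}  B2 = {3, 4, 5}  B3 = {3, 5, 6}  B4 = {1, 3, 6}
Tree: B1–B2, B2–B3, B3–B4

Each bag holds 3 vertices, so the decomposition has width 2, which upper-bounds the treewidth. On the other hand G contains the 3-clique {2, 4, 5}. A clique must lie in a single bag of any decomposition, so no decomposition can have width below 2. Hence tw(G) = 2 exactly.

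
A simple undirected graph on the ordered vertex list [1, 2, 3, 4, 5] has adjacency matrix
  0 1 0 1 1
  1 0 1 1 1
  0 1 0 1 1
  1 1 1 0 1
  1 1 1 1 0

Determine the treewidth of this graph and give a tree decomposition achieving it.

Each bag holds 4 vertices, so the decomposition has width 3, which upper-bounds the treewidth. On the other hand G contains the 4-clique {1, 2, 4, 5}. A clique must lie in a single bag of any decomposition, so no decomposition can have width below 3. Hence tw(G) = 3 exactly.

Treewidth 3.
One optimal decomposition is:
Bags: B1 = {1, 2, 4, 5}  B2 = {2, 3, 4, 5}
Tree: B1–B2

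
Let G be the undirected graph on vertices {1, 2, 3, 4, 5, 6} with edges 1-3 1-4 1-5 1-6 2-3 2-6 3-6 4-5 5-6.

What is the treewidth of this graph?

2

A width-2 tree decomposition is:
Bags: B1 = {1, 3, 6}  B2 = {2, 3, 6}  B3 = {1, 5, 6}  B4 = {1, 4, 5}
Tree: B1–B2, B1–B3, B3–B4
Every bag has size at most 3, so the width is 3 − 1 = 2 and tw(G) ≤ 2. Conversely, {1, 3, 6} is a clique of size 3, and the vertices of any clique must share a bag in every tree decomposition; so some bag has ≥ 3 vertices and tw(G) ≥ 2. The upper and lower bounds meet at 2, so that is the treewidth.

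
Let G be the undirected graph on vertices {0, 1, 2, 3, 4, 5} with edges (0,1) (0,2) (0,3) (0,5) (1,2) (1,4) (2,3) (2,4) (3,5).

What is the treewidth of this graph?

2

A width-2 tree decomposition is:
Bags: B1 = {0, 1, 2}  B2 = {0, 2, 3}  B3 = {0, 3, 5}  B4 = {1, 2, 4}
Tree: B1–B2, B2–B3, B1–B4
The largest bag has 3 vertices, giving width 2; this decomposition certifies tw(G) ≤ 2. Conversely, {0, 1, 2} is a clique of size 3, and the vertices of any clique must share a bag in every tree decomposition; so some bag has ≥ 3 vertices and tw(G) ≥ 2. Combining the bounds, tw(G) = 2.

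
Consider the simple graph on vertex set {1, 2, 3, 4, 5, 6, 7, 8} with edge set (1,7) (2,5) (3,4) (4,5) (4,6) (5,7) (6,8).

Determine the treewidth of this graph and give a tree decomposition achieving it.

Treewidth 1.
Bags: B1 = {4, 5}  B2 = {4, 6}  B3 = {6, 8}  B4 = {2, 5}  B5 = {3, 4}  B6 = {5, 7}  B7 = {1, 7}
Tree: B1–B2, B2–B3, B1–B4, B2–B5, B1–B6, B6–B7

Every bag has size at most 2, so the width is 2 − 1 = 1 and tw(G) ≤ 1. Since G has at least one edge (e.g. 4–5), it is not an edgeless graph, so tw(G) ≥ 1. The upper and lower bounds meet at 1, so that is the treewidth.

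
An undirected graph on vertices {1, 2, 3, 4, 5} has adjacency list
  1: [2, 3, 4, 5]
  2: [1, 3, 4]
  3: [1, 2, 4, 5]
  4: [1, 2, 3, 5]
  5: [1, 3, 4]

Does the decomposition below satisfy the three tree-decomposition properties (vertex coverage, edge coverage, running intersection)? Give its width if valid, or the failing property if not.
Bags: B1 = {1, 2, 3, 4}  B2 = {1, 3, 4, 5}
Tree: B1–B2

Yes; width 3.

Vertex coverage: the bags together contain {1, 2, 3, 4, 5}, the full vertex set. Edge coverage: each edge of G has both endpoints in at least one bag. Running intersection: for every vertex, the bags containing it form a connected subtree. All three properties hold, so this is a valid tree decomposition of width max|bag| − 1 = 3, and hence tw(G) ≤ 3.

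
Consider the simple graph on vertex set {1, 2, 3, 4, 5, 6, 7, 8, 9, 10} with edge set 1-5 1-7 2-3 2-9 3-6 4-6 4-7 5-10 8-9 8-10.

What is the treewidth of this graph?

2

A width-2 tree decomposition is:
Bags: B1 = {4, 6, 7}  B2 = {1, 6, 7}  B3 = {1, 5, 6}  B4 = {5, 6, 10}  B5 = {6, 8, 10}  B6 = {6, 8, 9}  B7 = {2, 6, 9}  B8 = {2, 3, 6}
Tree: B1–B2, B2–B3, B3–B4, B4–B5, B5–B6, B6–B7, B7–B8
Each bag holds 3 vertices, so the decomposition has width 2, which upper-bounds the treewidth. Since 6–4–7–1–5–10–8–9–2–3–6 is a cycle in G, G is not acyclic. Forests are exactly the graphs of treewidth ≤ 1, so tw(G) ≥ 2. Hence tw(G) = 2 exactly.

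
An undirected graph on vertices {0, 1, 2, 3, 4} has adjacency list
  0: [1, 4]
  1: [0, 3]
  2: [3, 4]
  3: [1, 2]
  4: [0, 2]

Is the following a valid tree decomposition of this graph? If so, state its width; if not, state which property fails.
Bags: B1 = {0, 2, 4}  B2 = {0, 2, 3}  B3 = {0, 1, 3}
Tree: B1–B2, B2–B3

Yes; width 2.

Vertex coverage: the bags together contain {0, 1, 2, 3, 4}, the full vertex set. Edge coverage: each edge of G has both endpoints in at least one bag. Running intersection: for every vertex, the bags containing it form a connected subtree. All three properties hold, so this is a valid tree decomposition of width max|bag| − 1 = 2, and hence tw(G) ≤ 2.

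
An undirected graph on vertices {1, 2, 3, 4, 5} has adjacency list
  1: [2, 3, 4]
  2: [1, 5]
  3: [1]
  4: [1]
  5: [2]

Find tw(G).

A width-1 tree decomposition is:
Bags: B1 = {1, 3}  B2 = {1, 4}  B3 = {1, 2}  B4 = {2, 5}
Tree: B1–B2, B2–B3, B3–B4
The largest bag has 2 vertices, giving width 1; this decomposition certifies tw(G) ≤ 1. Since G has at least one edge (e.g. 1–3), it is not an edgeless graph, so tw(G) ≥ 1. The upper and lower bounds meet at 1, so that is the treewidth.

1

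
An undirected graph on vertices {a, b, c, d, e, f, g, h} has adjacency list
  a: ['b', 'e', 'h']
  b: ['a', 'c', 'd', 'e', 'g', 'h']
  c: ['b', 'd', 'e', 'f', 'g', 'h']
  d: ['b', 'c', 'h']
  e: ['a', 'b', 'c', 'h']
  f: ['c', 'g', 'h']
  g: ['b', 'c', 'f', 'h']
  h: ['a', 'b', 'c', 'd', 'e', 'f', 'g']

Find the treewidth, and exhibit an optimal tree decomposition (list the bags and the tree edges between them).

Treewidth 3.
One optimal decomposition is:
Bags: B1 = {b, c, g, h}  B2 = {b, c, e, h}  B3 = {a, b, e, h}  B4 = {b, c, d, h}  B5 = {c, f, g, h}
Tree: B1–B2, B2–B3, B1–B4, B1–B5

Every bag has size at most 4, so the width is 4 − 1 = 3 and tw(G) ≤ 3. Conversely, {c, f, g, h} is a clique of size 4, and the vertices of any clique must share a bag in every tree decomposition; so some bag has ≥ 4 vertices and tw(G) ≥ 3. Hence tw(G) = 3 exactly.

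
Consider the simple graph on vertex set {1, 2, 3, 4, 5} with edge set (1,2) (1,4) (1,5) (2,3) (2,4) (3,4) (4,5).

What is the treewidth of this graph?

2

A width-2 tree decomposition is:
Bags: B1 = {1, 2, 4}  B2 = {2, 3, 4}  B3 = {1, 4, 5}
Tree: B1–B2, B1–B3
Every bag has size at most 3, so the width is 3 − 1 = 2 and tw(G) ≤ 2. Conversely, {1, 2, 4} is a clique of size 3, and the vertices of any clique must share a bag in every tree decomposition; so some bag has ≥ 3 vertices and tw(G) ≥ 2. Combining the bounds, tw(G) = 2.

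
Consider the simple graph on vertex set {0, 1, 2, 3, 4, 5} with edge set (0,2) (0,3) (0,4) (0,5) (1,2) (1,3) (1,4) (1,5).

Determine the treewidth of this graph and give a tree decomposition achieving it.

The largest bag has 3 vertices, giving width 2; this decomposition certifies tw(G) ≤ 2. Since 3–0–5–1–3 is a cycle in G, G is not acyclic. Forests are exactly the graphs of treewidth ≤ 1, so tw(G) ≥ 2. The upper and lower bounds meet at 2, so that is the treewidth.

Treewidth 2.
Bags: B1 = {0, 1, 3}  B2 = {0, 1, 5}  B3 = {0, 1, 4}  B4 = {0, 1, 2}
Tree: B1–B2, B2–B3, B3–B4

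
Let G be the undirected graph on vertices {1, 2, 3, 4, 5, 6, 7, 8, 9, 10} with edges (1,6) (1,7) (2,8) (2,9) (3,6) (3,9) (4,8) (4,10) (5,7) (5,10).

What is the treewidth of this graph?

A width-2 tree decomposition is:
Bags: B1 = {2, 3, 9}  B2 = {2, 3, 6}  B3 = {1, 2, 6}  B4 = {1, 2, 7}  B5 = {2, 5, 7}  B6 = {2, 5, 10}  B7 = {2, 4, 10}  B8 = {2, 4, 8}
Tree: B1–B2, B2–B3, B3–B4, B4–B5, B5–B6, B6–B7, B7–B8
The largest bag has 3 vertices, giving width 2; this decomposition certifies tw(G) ≤ 2. The edges 2–9–3–6–1–7–5–10–4–8–2 form a cycle, so G is not a tree and its treewidth is at least 2. The upper and lower bounds meet at 2, so that is the treewidth.

2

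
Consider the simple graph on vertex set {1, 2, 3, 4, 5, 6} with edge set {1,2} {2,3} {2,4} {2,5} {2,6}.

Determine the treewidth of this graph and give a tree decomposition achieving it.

The largest bag has 2 vertices, giving width 1; this decomposition certifies tw(G) ≤ 1. Any graph with an edge has treewidth ≥ 1, and G has the edge 2–5. The upper and lower bounds meet at 1, so that is the treewidth.

Treewidth 1.
Bags: B1 = {2, 5}  B2 = {1, 2}  B3 = {2, 3}  B4 = {2, 4}  B5 = {2, 6}
Tree: B1–B2, B1–B3, B2–B4, B1–B5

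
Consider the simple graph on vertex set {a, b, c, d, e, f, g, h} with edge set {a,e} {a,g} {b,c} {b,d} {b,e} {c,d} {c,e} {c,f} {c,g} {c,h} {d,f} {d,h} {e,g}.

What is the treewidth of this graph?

A width-2 tree decomposition is:
Bags: B1 = {b, c, d}  B2 = {b, c, e}  B3 = {c, d, h}  B4 = {c, e, g}  B5 = {a, e, g}  B6 = {c, d, f}
Tree: B1–B2, B1–B3, B2–B4, B4–B5, B1–B6
Each bag holds 3 vertices, so the decomposition has width 2, which upper-bounds the treewidth. On the other hand G contains the 3-clique {c, d, h}. A clique must lie in a single bag of any decomposition, so no decomposition can have width below 2. Therefore the treewidth is 2.

2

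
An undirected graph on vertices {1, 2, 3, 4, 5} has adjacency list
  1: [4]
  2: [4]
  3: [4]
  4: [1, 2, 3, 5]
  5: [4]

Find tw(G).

1

A width-1 tree decomposition is:
Bags: B1 = {3, 4}  B2 = {2, 4}  B3 = {4, 5}  B4 = {1, 4}
Tree: B1–B2, B2–B3, B2–B4
The largest bag has 2 vertices, giving width 1; this decomposition certifies tw(G) ≤ 1. G has an edge, so its treewidth is at least 1. Therefore the treewidth is 1.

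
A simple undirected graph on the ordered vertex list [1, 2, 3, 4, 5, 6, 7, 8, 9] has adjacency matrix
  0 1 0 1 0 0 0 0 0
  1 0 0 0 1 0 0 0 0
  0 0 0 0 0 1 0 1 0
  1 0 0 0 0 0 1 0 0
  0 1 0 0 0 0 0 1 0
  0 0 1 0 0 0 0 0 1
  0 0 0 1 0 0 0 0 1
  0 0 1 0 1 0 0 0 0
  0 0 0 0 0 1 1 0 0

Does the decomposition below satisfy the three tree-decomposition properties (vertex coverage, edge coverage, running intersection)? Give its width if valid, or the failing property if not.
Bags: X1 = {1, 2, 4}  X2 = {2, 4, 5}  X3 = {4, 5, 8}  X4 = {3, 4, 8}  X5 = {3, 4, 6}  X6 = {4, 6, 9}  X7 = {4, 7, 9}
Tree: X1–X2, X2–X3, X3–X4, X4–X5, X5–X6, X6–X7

Checking the three conditions: (i) the bags cover all of {1, 2, 3, 4, 5, 6, 7, 8, 9}; (ii) for each edge, some bag contains both endpoints; (iii) the bags containing any fixed vertex form a subtree. All hold, so the decomposition is valid with width 3 − 1 = 2.

Yes; width 2.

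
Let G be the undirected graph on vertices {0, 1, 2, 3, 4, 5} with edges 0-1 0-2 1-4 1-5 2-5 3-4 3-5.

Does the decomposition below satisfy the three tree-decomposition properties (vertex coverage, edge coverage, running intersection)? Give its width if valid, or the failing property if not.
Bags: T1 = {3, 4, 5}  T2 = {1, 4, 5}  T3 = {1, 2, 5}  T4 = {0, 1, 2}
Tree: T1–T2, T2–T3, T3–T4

Yes; width 2.

Every vertex of G appears in some bag (union = {0, 1, 2, 3, 4, 5}); every edge is covered by a bag; and for each vertex v the set of bags containing v is connected in the bag tree. The decomposition is therefore valid. The largest bag has 3 vertices, so the width is 2.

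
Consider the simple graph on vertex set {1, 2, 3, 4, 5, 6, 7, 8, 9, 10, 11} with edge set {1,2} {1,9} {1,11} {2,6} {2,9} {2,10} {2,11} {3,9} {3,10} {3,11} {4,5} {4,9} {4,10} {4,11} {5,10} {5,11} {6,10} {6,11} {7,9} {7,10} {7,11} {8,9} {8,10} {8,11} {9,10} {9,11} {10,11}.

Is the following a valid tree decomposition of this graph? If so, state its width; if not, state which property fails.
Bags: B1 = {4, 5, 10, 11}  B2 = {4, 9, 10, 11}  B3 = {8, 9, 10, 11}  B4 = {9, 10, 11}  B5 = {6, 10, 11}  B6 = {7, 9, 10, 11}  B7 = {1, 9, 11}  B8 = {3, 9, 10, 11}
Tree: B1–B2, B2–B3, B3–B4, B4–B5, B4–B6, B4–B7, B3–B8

No — vertex 2 appears in no bag.

A tree decomposition must satisfy three properties: every vertex lies in some bag; for every edge, both endpoints lie together in some bag; and for every vertex, the bags containing it form a connected subtree. Here vertex 2 appears in no bag, so the decomposition is invalid.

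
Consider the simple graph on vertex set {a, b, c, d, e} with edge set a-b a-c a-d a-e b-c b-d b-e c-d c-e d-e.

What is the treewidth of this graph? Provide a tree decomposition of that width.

Treewidth 4.
One optimal decomposition is:
Bags: B1 = {a, b, c, d, e}
Tree: (single bag)

With just one bag of size 5, the width is 5 − 1 = 4, so tw(G) ≤ 4. Conversely, {a, b, c, d, e} is a clique of size 5, and the vertices of any clique must share a bag in every tree decomposition; so some bag has ≥ 5 vertices and tw(G) ≥ 4. Combining the bounds, tw(G) = 4.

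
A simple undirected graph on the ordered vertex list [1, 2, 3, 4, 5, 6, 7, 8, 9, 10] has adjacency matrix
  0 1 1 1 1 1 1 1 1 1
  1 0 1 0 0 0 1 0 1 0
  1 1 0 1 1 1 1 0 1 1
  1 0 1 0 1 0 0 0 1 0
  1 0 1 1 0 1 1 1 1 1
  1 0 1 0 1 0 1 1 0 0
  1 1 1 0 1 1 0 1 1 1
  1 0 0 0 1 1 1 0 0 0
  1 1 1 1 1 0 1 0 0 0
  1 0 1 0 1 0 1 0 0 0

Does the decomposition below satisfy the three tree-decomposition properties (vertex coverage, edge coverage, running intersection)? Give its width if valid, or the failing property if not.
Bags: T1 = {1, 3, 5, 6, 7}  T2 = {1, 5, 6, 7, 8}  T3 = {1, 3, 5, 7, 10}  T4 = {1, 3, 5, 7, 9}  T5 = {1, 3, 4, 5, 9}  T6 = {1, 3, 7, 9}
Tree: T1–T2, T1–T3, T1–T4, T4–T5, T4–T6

No — vertex 2 appears in no bag.

A tree decomposition must satisfy three properties: every vertex lies in some bag; for every edge, both endpoints lie together in some bag; and for every vertex, the bags containing it form a connected subtree. Here vertex 2 appears in no bag, so the decomposition is invalid.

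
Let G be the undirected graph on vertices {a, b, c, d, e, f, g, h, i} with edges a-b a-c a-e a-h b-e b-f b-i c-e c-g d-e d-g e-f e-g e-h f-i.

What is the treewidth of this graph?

2

A width-2 tree decomposition is:
Bags: B1 = {a, b, e}  B2 = {b, e, f}  B3 = {a, e, h}  B4 = {a, c, e}  B5 = {c, e, g}  B6 = {b, f, i}  B7 = {d, e, g}
Tree: B1–B2, B1–B3, B3–B4, B4–B5, B2–B6, B5–B7
The largest bag has 3 vertices, giving width 2; this decomposition certifies tw(G) ≤ 2. For the lower bound, the 3 vertices {d, e, g} are pairwise adjacent, and any tree decomposition puts a clique entirely inside one bag — forcing width ≥ 2. Hence tw(G) = 2 exactly.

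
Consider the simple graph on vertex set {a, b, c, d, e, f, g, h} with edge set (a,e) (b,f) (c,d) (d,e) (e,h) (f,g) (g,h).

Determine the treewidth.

A width-1 tree decomposition is:
Bags: B1 = {c, d}  B2 = {d, e}  B3 = {e, h}  B4 = {g, h}  B5 = {f, g}  B6 = {b, f}  B7 = {a, e}
Tree: B1–B2, B2–B3, B3–B4, B4–B5, B5–B6, B2–B7
Every bag has size at most 2, so the width is 2 − 1 = 1 and tw(G) ≤ 1. Any graph with an edge has treewidth ≥ 1, and G has the edge c–d. Hence tw(G) = 1 exactly.

1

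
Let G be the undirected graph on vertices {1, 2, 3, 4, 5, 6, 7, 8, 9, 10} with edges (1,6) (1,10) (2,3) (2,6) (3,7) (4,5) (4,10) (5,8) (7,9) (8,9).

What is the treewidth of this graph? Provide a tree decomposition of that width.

The largest bag has 3 vertices, giving width 2; this decomposition certifies tw(G) ≤ 2. Since 3–7–9–8–5–4–10–1–6–2–3 is a cycle in G, G is not acyclic. Forests are exactly the graphs of treewidth ≤ 1, so tw(G) ≥ 2. Combining the bounds, tw(G) = 2.

Treewidth 2.
One optimal decomposition is:
Bags: B1 = {3, 7, 9}  B2 = {3, 8, 9}  B3 = {3, 5, 8}  B4 = {3, 4, 5}  B5 = {3, 4, 10}  B6 = {1, 3, 10}  B7 = {1, 3, 6}  B8 = {2, 3, 6}
Tree: B1–B2, B2–B3, B3–B4, B4–B5, B5–B6, B6–B7, B7–B8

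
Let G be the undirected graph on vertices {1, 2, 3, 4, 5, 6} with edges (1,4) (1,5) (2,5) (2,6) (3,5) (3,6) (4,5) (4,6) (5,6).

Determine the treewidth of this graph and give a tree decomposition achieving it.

Treewidth 2.
Bags: B1 = {4, 5, 6}  B2 = {2, 5, 6}  B3 = {3, 5, 6}  B4 = {1, 4, 5}
Tree: B1–B2, B1–B3, B1–B4

Each bag holds 3 vertices, so the decomposition has width 2, which upper-bounds the treewidth. On the other hand G contains the 3-clique {1, 4, 5}. A clique must lie in a single bag of any decomposition, so no decomposition can have width below 2. Combining the bounds, tw(G) = 2.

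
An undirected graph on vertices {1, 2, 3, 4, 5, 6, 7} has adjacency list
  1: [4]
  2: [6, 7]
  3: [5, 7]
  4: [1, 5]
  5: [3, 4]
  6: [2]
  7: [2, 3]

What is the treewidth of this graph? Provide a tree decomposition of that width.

Each bag holds 2 vertices, so the decomposition has width 1, which upper-bounds the treewidth. Any graph with an edge has treewidth ≥ 1, and G has the edge 6–2. Hence tw(G) = 1 exactly.

Treewidth 1.
One optimal decomposition is:
Bags: B1 = {2, 6}  B2 = {2, 7}  B3 = {3, 7}  B4 = {3, 5}  B5 = {4, 5}  B6 = {1, 4}
Tree: B1–B2, B2–B3, B3–B4, B4–B5, B5–B6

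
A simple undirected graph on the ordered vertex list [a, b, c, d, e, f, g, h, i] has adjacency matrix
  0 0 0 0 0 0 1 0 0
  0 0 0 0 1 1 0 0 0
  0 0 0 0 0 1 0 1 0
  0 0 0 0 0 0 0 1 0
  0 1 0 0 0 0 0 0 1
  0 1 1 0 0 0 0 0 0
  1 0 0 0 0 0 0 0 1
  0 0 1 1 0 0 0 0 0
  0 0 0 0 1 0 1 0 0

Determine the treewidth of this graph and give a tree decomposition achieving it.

Treewidth 1.
Bags: B1 = {a, g}  B2 = {g, i}  B3 = {e, i}  B4 = {b, e}  B5 = {b, f}  B6 = {c, f}  B7 = {c, h}  B8 = {d, h}
Tree: B1–B2, B2–B3, B3–B4, B4–B5, B5–B6, B6–B7, B7–B8

The largest bag has 2 vertices, giving width 1; this decomposition certifies tw(G) ≤ 1. Any graph with an edge has treewidth ≥ 1, and G has the edge a–g. The upper and lower bounds meet at 1, so that is the treewidth.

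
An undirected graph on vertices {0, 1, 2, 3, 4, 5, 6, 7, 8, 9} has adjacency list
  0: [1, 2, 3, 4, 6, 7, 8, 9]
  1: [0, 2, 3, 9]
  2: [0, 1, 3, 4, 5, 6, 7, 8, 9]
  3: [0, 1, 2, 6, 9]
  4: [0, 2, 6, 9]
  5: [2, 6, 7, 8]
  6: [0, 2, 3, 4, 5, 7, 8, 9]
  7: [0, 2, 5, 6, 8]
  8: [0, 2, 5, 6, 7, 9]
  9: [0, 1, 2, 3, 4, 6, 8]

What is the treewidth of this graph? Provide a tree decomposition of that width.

Each bag holds 5 vertices, so the decomposition has width 4, which upper-bounds the treewidth. For the lower bound, the 5 vertices {0, 1, 2, 3, 9} are pairwise adjacent, and any tree decomposition puts a clique entirely inside one bag — forcing width ≥ 4. Therefore the treewidth is 4.

Treewidth 4.
Bags: B1 = {0, 2, 3, 6, 9}  B2 = {0, 2, 6, 8, 9}  B3 = {0, 2, 6, 7, 8}  B4 = {2, 5, 6, 7, 8}  B5 = {0, 1, 2, 3, 9}  B6 = {0, 2, 4, 6, 9}
Tree: B1–B2, B2–B3, B3–B4, B1–B5, B1–B6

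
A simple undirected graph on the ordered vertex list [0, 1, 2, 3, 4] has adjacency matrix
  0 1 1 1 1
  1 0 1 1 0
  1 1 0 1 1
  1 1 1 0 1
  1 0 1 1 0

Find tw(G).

3

A width-3 tree decomposition is:
Bags: B1 = {0, 1, 2, 3}  B2 = {0, 2, 3, 4}
Tree: B1–B2
Every bag has size at most 4, so the width is 4 − 1 = 3 and tw(G) ≤ 3. Conversely, {0, 1, 2, 3} is a clique of size 4, and the vertices of any clique must share a bag in every tree decomposition; so some bag has ≥ 4 vertices and tw(G) ≥ 3. Combining the bounds, tw(G) = 3.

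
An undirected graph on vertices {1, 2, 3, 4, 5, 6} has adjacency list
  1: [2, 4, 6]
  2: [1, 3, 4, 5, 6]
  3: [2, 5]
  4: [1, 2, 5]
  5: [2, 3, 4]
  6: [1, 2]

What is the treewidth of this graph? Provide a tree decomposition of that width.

Treewidth 2.
One optimal decomposition is:
Bags: B1 = {1, 2, 4}  B2 = {2, 4, 5}  B3 = {1, 2, 6}  B4 = {2, 3, 5}
Tree: B1–B2, B1–B3, B2–B4

Each bag holds 3 vertices, so the decomposition has width 2, which upper-bounds the treewidth. For the lower bound, the 3 vertices {1, 2, 4} are pairwise adjacent, and any tree decomposition puts a clique entirely inside one bag — forcing width ≥ 2. Hence tw(G) = 2 exactly.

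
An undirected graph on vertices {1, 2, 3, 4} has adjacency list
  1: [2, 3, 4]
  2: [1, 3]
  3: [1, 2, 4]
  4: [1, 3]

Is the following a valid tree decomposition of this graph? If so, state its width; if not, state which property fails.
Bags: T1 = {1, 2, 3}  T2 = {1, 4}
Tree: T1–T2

No — edge (3,4) lies in no bag.

A tree decomposition must satisfy three properties: every vertex lies in some bag; for every edge, both endpoints lie together in some bag; and for every vertex, the bags containing it form a connected subtree. Here edge (3,4) lies in no bag, so the decomposition is invalid.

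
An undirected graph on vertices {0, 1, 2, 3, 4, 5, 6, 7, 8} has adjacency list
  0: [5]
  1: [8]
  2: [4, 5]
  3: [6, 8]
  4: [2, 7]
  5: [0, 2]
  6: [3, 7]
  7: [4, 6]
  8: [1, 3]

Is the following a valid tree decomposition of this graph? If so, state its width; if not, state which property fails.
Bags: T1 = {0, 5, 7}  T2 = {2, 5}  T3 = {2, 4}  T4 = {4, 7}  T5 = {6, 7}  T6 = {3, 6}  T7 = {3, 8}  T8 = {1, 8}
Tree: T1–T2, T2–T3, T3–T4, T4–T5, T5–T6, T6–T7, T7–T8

A tree decomposition must satisfy three properties: every vertex lies in some bag; for every edge, both endpoints lie together in some bag; and for every vertex, the bags containing it form a connected subtree. Here bags containing vertex 7 are not connected in the tree, so the decomposition is invalid.

No — bags containing vertex 7 are not connected in the tree.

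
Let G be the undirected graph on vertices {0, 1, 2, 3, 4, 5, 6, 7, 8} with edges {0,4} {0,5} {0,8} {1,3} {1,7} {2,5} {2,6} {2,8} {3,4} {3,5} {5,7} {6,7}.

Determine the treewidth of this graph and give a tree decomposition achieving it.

Treewidth 3.
Bags: B1 = {0, 2, 6, 8}  B2 = {0, 2, 5, 6}  B3 = {0, 5, 6, 7}  B4 = {0, 4, 5, 7}  B5 = {3, 4, 5, 7}  B6 = {1, 3, 4, 7}
Tree: B1–B2, B2–B3, B3–B4, B4–B5, B5–B6

Each bag holds 4 vertices, so the decomposition has width 3, which upper-bounds the treewidth. For the lower bound: the 4 vertex sets {2,6,8}, {0}, {5}, {1,3,4,7} are disjoint, each induces a connected subgraph, and every pair is joined by at least one edge of G. Contracting each set to a single vertex therefore yields K_{4} as a minor, and since treewidth is minor-monotone, tw(G) ≥ tw(K_{4}) = 3. Combining the bounds, tw(G) = 3.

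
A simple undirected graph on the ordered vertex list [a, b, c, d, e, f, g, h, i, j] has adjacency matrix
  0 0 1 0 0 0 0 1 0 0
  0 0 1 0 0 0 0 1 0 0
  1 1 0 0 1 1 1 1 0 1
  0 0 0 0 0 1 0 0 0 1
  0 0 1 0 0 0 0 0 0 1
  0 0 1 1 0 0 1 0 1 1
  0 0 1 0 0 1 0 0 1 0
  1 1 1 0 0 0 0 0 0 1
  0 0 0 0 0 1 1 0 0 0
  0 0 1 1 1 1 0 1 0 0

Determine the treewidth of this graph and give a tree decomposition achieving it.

Treewidth 2.
One such decomposition:
Bags: B1 = {c, f, j}  B2 = {c, f, g}  B3 = {f, g, i}  B4 = {c, h, j}  B5 = {c, e, j}  B6 = {a, c, h}  B7 = {d, f, j}  B8 = {b, c, h}
Tree: B1–B2, B2–B3, B1–B4, B1–B5, B4–B6, B1–B7, B4–B8

Each bag holds 3 vertices, so the decomposition has width 2, which upper-bounds the treewidth. Conversely, {d, f, j} is a clique of size 3, and the vertices of any clique must share a bag in every tree decomposition; so some bag has ≥ 3 vertices and tw(G) ≥ 2. Hence tw(G) = 2 exactly.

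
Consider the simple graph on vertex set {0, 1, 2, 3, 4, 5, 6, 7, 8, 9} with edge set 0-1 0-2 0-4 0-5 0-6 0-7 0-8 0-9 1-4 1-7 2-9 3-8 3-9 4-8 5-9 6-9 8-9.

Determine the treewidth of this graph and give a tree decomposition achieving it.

Every bag has size at most 3, so the width is 3 − 1 = 2 and tw(G) ≤ 2. Conversely, {0, 1, 4} is a clique of size 3, and the vertices of any clique must share a bag in every tree decomposition; so some bag has ≥ 3 vertices and tw(G) ≥ 2. Therefore the treewidth is 2.

Treewidth 2.
Bags: B1 = {0, 2, 9}  B2 = {0, 8, 9}  B3 = {0, 5, 9}  B4 = {3, 8, 9}  B5 = {0, 4, 8}  B6 = {0, 1, 4}  B7 = {0, 1, 7}  B8 = {0, 6, 9}
Tree: B1–B2, B1–B3, B2–B4, B2–B5, B5–B6, B6–B7, B2–B8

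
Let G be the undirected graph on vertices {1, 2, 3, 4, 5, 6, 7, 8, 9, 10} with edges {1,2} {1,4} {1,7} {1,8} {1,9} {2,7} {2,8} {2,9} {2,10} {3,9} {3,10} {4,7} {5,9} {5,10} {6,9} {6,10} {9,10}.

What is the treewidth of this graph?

A width-2 tree decomposition is:
Bags: B1 = {6, 9, 10}  B2 = {2, 9, 10}  B3 = {1, 2, 9}  B4 = {1, 2, 7}  B5 = {1, 4, 7}  B6 = {3, 9, 10}  B7 = {1, 2, 8}  B8 = {5, 9, 10}
Tree: B1–B2, B2–B3, B3–B4, B4–B5, B2–B6, B4–B7, B1–B8
Every bag has size at most 3, so the width is 3 − 1 = 2 and tw(G) ≤ 2. On the other hand G contains the 3-clique {1, 2, 8}. A clique must lie in a single bag of any decomposition, so no decomposition can have width below 2. Therefore the treewidth is 2.

2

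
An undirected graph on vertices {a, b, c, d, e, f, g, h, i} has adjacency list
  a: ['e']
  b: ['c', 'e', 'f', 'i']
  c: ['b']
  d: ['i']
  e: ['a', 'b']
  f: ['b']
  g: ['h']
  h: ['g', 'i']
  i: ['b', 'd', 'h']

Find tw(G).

1

A width-1 tree decomposition is:
Bags: B1 = {b, i}  B2 = {b, e}  B3 = {b, f}  B4 = {h, i}  B5 = {g, h}  B6 = {a, e}  B7 = {d, i}  B8 = {b, c}
Tree: B1–B2, B2–B3, B1–B4, B4–B5, B2–B6, B1–B7, B1–B8
Each bag holds 2 vertices, so the decomposition has width 1, which upper-bounds the treewidth. G has an edge, so its treewidth is at least 1. Therefore the treewidth is 1.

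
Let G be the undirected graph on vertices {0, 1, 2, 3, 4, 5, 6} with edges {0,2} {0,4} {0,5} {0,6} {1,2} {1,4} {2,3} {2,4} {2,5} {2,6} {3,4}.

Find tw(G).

A width-2 tree decomposition is:
Bags: B1 = {2, 3, 4}  B2 = {0, 2, 4}  B3 = {0, 2, 5}  B4 = {1, 2, 4}  B5 = {0, 2, 6}
Tree: B1–B2, B2–B3, B2–B4, B3–B5
Each bag holds 3 vertices, so the decomposition has width 2, which upper-bounds the treewidth. For the lower bound, the 3 vertices {0, 2, 4} are pairwise adjacent, and any tree decomposition puts a clique entirely inside one bag — forcing width ≥ 2. Combining the bounds, tw(G) = 2.

2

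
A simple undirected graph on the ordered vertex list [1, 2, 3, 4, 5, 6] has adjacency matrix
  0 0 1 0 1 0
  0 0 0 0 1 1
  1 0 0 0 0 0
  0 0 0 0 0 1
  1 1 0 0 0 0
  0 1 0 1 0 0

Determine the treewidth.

A width-1 tree decomposition is:
Bags: B1 = {1, 3}  B2 = {1, 5}  B3 = {2, 5}  B4 = {2, 6}  B5 = {4, 6}
Tree: B1–B2, B2–B3, B3–B4, B4–B5
The largest bag has 2 vertices, giving width 1; this decomposition certifies tw(G) ≤ 1. G has an edge, so its treewidth is at least 1. Therefore the treewidth is 1.

1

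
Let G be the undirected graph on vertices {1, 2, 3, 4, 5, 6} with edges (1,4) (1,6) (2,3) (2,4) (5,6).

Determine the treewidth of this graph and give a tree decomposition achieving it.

Treewidth 1.
Bags: B1 = {2, 3}  B2 = {2, 4}  B3 = {1, 4}  B4 = {1, 6}  B5 = {5, 6}
Tree: B1–B2, B2–B3, B3–B4, B4–B5

Each bag holds 2 vertices, so the decomposition has width 1, which upper-bounds the treewidth. Since G has at least one edge (e.g. 3–2), it is not an edgeless graph, so tw(G) ≥ 1. Combining the bounds, tw(G) = 1.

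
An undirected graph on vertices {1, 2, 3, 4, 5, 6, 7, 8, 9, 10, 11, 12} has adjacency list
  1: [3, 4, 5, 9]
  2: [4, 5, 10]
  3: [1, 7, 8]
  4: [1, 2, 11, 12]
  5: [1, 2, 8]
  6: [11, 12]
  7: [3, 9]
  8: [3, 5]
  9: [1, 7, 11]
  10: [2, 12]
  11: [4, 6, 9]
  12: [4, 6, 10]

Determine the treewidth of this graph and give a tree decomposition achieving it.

Each bag holds 4 vertices, so the decomposition has width 3, which upper-bounds the treewidth. For the lower bound: the 4 vertex sets {3,7,8}, {9}, {1}, {2,4,5,11} are disjoint, each induces a connected subgraph, and every pair is joined by at least one edge of G. Contracting each set to a single vertex therefore yields K_{4} as a minor, and since treewidth is minor-monotone, tw(G) ≥ tw(K_{4}) = 3. Therefore the treewidth is 3.

Treewidth 3.
One optimal decomposition is:
Bags: B1 = {3, 7, 8, 9}  B2 = {1, 3, 8, 9}  B3 = {1, 5, 8, 9}  B4 = {1, 5, 9, 11}  B5 = {1, 4, 5, 11}  B6 = {2, 4, 5, 11}  B7 = {2, 4, 6, 11}  B8 = {2, 4, 6, 12}  B9 = {2, 6, 10, 12}
Tree: B1–B2, B2–B3, B3–B4, B4–B5, B5–B6, B6–B7, B7–B8, B8–B9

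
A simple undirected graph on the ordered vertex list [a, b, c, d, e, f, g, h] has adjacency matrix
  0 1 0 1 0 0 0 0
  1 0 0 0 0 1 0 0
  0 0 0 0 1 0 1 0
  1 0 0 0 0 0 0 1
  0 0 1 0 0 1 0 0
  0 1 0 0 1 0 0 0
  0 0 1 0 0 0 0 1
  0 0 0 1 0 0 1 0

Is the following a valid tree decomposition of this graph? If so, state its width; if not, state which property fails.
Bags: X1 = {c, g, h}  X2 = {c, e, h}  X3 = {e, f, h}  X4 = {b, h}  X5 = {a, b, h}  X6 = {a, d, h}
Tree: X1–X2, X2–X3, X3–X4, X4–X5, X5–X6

A tree decomposition must satisfy three properties: every vertex lies in some bag; for every edge, both endpoints lie together in some bag; and for every vertex, the bags containing it form a connected subtree. Here edge (f,b) lies in no bag, so the decomposition is invalid.

No — edge (f,b) lies in no bag.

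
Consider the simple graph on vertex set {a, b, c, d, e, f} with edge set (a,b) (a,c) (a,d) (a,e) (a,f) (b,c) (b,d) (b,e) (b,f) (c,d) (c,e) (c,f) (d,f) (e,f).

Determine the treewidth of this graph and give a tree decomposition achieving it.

The largest bag has 5 vertices, giving width 4; this decomposition certifies tw(G) ≤ 4. Conversely, {a, b, c, d, f} is a clique of size 5, and the vertices of any clique must share a bag in every tree decomposition; so some bag has ≥ 5 vertices and tw(G) ≥ 4. The upper and lower bounds meet at 4, so that is the treewidth.

Treewidth 4.
One optimal decomposition is:
Bags: B1 = {a, b, c, d, f}  B2 = {a, b, c, e, f}
Tree: B1–B2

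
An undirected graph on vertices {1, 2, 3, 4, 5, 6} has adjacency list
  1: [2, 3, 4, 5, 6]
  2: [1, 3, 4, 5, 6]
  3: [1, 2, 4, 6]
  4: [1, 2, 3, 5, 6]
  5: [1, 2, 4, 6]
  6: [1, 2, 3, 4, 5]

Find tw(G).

4

A width-4 tree decomposition is:
Bags: B1 = {1, 2, 4, 5, 6}  B2 = {1, 2, 3, 4, 6}
Tree: B1–B2
The largest bag has 5 vertices, giving width 4; this decomposition certifies tw(G) ≤ 4. On the other hand G contains the 5-clique {1, 2, 3, 4, 6}. A clique must lie in a single bag of any decomposition, so no decomposition can have width below 4. Hence tw(G) = 4 exactly.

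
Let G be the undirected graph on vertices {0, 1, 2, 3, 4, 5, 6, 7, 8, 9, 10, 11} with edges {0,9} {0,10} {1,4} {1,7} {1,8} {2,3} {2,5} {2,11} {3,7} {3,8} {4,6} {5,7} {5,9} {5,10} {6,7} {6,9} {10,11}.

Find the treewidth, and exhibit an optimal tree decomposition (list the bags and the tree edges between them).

Treewidth 3.
Bags: B1 = {0, 2, 10, 11}  B2 = {0, 2, 5, 10}  B3 = {0, 2, 5, 9}  B4 = {2, 3, 5, 9}  B5 = {3, 5, 7, 9}  B6 = {3, 6, 7, 9}  B7 = {3, 6, 7, 8}  B8 = {1, 6, 7, 8}  B9 = {1, 4, 6, 8}
Tree: B1–B2, B2–B3, B3–B4, B4–B5, B5–B6, B6–B7, B7–B8, B8–B9

The largest bag has 4 vertices, giving width 3; this decomposition certifies tw(G) ≤ 3. For the lower bound: the 4 vertex sets {0,10,11}, {2}, {5}, {3,6,7,9} are disjoint, each induces a connected subgraph, and every pair is joined by at least one edge of G. Contracting each set to a single vertex therefore yields K_{4} as a minor, and since treewidth is minor-monotone, tw(G) ≥ tw(K_{4}) = 3. Combining the bounds, tw(G) = 3.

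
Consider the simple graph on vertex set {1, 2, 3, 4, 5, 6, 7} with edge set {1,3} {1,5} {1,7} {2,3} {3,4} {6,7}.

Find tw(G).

1

A width-1 tree decomposition is:
Bags: B1 = {1, 3}  B2 = {3, 4}  B3 = {1, 7}  B4 = {6, 7}  B5 = {2, 3}  B6 = {1, 5}
Tree: B1–B2, B1–B3, B3–B4, B1–B5, B3–B6
Each bag holds 2 vertices, so the decomposition has width 1, which upper-bounds the treewidth. Since G has at least one edge (e.g. 3–1), it is not an edgeless graph, so tw(G) ≥ 1. Combining the bounds, tw(G) = 1.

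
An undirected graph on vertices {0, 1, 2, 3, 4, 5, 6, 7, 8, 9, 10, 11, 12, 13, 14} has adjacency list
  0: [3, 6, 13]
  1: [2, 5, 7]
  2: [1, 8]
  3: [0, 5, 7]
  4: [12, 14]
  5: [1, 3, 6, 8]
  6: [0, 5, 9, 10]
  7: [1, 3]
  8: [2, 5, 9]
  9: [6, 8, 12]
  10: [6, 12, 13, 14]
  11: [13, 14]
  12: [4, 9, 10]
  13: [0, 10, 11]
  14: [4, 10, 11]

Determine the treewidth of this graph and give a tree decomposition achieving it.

Treewidth 3.
One optimal decomposition is:
Bags: B1 = {4, 11, 13, 14}  B2 = {4, 10, 13, 14}  B3 = {4, 10, 12, 13}  B4 = {0, 10, 12, 13}  B5 = {0, 6, 10, 12}  B6 = {0, 6, 9, 12}  B7 = {0, 3, 6, 9}  B8 = {3, 5, 6, 9}  B9 = {3, 5, 8, 9}  B10 = {3, 5, 7, 8}  B11 = {1, 5, 7, 8}  B12 = {1, 2, 7, 8}
Tree: B1–B2, B2–B3, B3–B4, B4–B5, B5–B6, B6–B7, B7–B8, B8–B9, B9–B10, B10–B11, B11–B12

Each bag holds 4 vertices, so the decomposition has width 3, which upper-bounds the treewidth. For the lower bound: the 4 vertex sets {4,11,14}, {13}, {10}, {0,6,9,12} are disjoint, each induces a connected subgraph, and every pair is joined by at least one edge of G. Contracting each set to a single vertex therefore yields K_{4} as a minor, and since treewidth is minor-monotone, tw(G) ≥ tw(K_{4}) = 3. The upper and lower bounds meet at 3, so that is the treewidth.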